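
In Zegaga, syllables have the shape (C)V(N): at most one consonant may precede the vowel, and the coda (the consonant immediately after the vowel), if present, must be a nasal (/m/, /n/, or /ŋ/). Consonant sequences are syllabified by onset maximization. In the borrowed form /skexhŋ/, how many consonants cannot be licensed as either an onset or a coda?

Syllabifying with onset maximization leaves /s/, /x/, /h/, /ŋ/ stranded (only a nasal (/m/, /n/, or /ŋ/) is licensed in coda position; onsets are limited to one consonant).

4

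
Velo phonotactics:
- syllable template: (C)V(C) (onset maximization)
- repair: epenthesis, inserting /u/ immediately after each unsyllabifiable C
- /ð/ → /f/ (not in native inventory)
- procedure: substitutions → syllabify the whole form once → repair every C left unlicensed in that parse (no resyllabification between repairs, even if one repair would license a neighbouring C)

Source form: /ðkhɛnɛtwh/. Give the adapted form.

fukuhɛnɛtwuhu

Substitution: /ð/ → /f/, giving /fkhɛnɛtwh/.
The consonants /f/, /k/, /w/, /h/ cannot be parsed into a legal (C)V(C) syllable (at most one coda consonant is licensed; onsets are limited to one consonant).
Inserting the epenthetic vowel yields /f/ → /fu/, /k/ → /ku/, /w/ → /wu/, /h/ → /hu/.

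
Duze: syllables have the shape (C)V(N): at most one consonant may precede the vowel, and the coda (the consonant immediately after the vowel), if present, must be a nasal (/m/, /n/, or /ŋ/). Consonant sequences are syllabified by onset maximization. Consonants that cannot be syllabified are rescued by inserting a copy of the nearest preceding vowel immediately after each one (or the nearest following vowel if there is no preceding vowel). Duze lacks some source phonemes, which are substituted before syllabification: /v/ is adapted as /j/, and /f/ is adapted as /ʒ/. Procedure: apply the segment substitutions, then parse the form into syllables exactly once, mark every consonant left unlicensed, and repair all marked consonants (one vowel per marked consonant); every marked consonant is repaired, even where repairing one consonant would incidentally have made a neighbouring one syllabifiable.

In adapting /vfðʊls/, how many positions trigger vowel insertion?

After substitution the input is /jʒðʊls/.
The unsyllabifiable consonants are /j/, /ʒ/, /l/, /s/; each receives one epenthetic vowel.

4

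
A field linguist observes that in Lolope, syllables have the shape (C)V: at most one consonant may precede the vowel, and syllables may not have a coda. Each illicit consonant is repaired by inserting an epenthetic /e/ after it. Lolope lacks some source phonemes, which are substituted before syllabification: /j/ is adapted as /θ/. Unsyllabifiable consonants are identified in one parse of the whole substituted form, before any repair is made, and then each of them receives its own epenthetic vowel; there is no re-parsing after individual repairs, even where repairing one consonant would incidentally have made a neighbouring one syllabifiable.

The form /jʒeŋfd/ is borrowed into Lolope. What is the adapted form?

Substitution: /j/ → /θ/, giving /θʒeŋfd/.
Under (C)V, the unsyllabifiable consonants are /θ/, /ŋ/, /f/, /d/ (no codas are permitted; onsets are limited to one consonant).
Inserting the epenthetic vowel yields /θ/ → /θe/, /ŋ/ → /ŋe/, /f/ → /fe/, /d/ → /de/.

θeʒeŋefede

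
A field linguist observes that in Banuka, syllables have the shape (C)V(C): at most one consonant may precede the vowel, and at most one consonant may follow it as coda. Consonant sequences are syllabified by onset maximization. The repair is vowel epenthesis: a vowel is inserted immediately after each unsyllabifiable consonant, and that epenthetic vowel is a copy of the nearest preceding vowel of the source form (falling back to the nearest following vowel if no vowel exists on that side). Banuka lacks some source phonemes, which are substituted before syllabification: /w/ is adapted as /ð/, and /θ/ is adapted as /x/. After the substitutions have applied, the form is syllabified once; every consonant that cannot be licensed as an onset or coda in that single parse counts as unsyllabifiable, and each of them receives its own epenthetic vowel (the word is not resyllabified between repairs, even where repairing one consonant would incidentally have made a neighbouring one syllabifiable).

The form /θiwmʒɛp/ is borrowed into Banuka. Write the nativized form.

Substitution: /θ/ → /x/, /w/ → /ð/, giving /xiðmʒɛp/.
The consonants /m/ cannot be parsed into a legal (C)V(C) syllable (at most one coda consonant is licensed; onsets are limited to one consonant).
Inserting the epenthetic vowel yields /m/ → /mi/.

xiðmiʒɛp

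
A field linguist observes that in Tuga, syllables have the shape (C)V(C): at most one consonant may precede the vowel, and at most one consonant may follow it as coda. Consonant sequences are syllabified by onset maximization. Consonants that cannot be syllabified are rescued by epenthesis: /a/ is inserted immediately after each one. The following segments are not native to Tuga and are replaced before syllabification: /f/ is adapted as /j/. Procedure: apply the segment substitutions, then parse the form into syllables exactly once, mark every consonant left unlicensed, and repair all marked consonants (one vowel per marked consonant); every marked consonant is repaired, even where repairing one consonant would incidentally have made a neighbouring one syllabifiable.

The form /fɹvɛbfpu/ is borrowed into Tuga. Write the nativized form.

Substitution: /f/ → /j/, giving /jɹvɛbjpu/.
Syllabifying with onset maximization leaves /j/, /ɹ/, /j/ stranded (at most one coda consonant is licensed; onsets are limited to one consonant).
Epenthesis after each stranded consonant: /j/ → /ja/, /ɹ/ → /ɹa/, /j/ → /ja/.

jaɹavɛbjapu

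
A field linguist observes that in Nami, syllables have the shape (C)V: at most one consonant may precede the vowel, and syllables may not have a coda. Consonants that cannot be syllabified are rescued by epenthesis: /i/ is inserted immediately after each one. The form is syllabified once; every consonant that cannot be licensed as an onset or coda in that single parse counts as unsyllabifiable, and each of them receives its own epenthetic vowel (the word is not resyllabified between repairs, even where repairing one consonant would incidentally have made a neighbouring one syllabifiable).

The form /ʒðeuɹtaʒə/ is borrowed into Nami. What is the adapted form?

The consonants /ʒ/, /ɹ/ cannot be parsed into a legal (C)V syllable (no codas are permitted; onsets are limited to one consonant).
Inserting the epenthetic vowel yields /ʒ/ → /ʒi/, /ɹ/ → /ɹi/.

ʒiðeuɹitaʒə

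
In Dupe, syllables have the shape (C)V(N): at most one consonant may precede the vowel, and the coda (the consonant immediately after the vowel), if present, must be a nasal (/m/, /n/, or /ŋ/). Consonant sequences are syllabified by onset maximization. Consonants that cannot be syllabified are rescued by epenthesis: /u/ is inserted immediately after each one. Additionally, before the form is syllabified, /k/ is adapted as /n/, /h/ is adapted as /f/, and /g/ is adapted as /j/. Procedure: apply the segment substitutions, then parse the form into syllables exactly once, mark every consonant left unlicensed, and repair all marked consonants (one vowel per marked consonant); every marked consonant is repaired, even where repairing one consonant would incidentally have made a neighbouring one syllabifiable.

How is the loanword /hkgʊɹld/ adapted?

funujʊɹuludu

Substitution: /h/ → /f/, /k/ → /n/, /g/ → /j/, giving /fnjʊɹld/.
Under (C)V(N), the unsyllabifiable consonants are /f/, /n/, /ɹ/, /l/, /d/ (only a nasal (/m/, /n/, or /ŋ/) is licensed in coda position; onsets are limited to one consonant).
Each unlicensed consonant becomes the onset of a new syllable: /f/ → /fu/, /n/ → /nu/, /ɹ/ → /ɹu/, /l/ → /lu/, /d/ → /du/.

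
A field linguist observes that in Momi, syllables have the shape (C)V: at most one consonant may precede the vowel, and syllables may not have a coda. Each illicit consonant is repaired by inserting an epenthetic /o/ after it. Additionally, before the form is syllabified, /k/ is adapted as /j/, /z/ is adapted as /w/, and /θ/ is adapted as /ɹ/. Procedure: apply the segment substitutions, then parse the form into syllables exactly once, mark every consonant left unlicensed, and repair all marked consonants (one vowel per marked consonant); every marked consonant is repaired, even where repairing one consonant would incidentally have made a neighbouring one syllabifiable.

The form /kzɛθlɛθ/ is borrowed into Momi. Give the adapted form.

Substitution: /k/ → /j/, /z/ → /w/, /θ/ → /ɹ/, giving /jwɛɹlɛɹ/.
Syllabifying with onset maximization leaves /j/, /ɹ/, /ɹ/ stranded (no codas are permitted; onsets are limited to one consonant).
Inserting the epenthetic vowel yields /j/ → /jo/, /ɹ/ → /ɹo/, /ɹ/ → /ɹo/.

jowɛɹolɛɹo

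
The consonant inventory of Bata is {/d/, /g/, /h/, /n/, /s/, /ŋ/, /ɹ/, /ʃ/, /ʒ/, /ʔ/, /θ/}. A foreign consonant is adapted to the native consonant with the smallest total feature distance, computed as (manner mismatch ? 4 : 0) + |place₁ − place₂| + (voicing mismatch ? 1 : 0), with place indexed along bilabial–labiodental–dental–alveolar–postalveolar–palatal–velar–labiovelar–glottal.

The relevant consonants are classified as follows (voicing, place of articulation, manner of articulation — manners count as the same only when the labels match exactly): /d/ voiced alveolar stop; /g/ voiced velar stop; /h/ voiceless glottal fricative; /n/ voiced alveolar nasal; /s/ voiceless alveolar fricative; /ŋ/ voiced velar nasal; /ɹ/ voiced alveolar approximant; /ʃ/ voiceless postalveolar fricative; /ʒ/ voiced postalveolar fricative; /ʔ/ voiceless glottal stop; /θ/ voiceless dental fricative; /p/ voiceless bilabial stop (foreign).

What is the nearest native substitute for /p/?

d

/d/ is closest: same manner (stop), place distance 3 (bilabial→alveolar), voicing differs (+1); total 4. Next closest is /θ/ at distance 6.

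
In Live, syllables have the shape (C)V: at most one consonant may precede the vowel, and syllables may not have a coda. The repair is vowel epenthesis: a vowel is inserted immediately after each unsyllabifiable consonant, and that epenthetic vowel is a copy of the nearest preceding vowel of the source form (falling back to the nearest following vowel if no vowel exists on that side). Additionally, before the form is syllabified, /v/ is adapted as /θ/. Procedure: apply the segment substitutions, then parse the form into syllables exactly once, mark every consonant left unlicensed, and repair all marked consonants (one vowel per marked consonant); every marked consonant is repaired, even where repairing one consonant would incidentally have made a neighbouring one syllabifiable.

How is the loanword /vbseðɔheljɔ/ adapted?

Substitution: /v/ → /θ/, giving /θbseðɔheljɔ/.
Under (C)V, the unsyllabifiable consonants are /θ/, /b/, /l/ (no codas are permitted; onsets are limited to one consonant).
Inserting the epenthetic vowel yields /θ/ → /θe/, /b/ → /be/, /l/ → /le/.

θebeseðɔhelejɔ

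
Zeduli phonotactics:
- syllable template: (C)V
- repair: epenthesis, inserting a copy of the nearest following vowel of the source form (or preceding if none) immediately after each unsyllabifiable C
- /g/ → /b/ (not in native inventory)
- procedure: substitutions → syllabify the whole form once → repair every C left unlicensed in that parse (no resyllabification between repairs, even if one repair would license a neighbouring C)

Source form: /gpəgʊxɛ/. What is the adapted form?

bəpəbʊxɛ

Substitution: /g/ → /b/, giving /bpəbʊxɛ/.
Syllabifying with onset maximization leaves /b/ stranded (no codas are permitted; onsets are limited to one consonant).
Inserting the epenthetic vowel yields /b/ → /bə/.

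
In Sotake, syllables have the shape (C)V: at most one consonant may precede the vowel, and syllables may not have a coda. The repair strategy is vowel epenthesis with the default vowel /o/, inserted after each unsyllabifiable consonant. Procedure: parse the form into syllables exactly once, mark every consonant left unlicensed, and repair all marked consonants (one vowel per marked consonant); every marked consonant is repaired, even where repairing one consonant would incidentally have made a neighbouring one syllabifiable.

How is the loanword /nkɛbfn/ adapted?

Under (C)V, the unsyllabifiable consonants are /n/, /b/, /f/, /n/ (no codas are permitted; onsets are limited to one consonant).
Epenthesis after each stranded consonant: /n/ → /no/, /b/ → /bo/, /f/ → /fo/, /n/ → /no/.

nokɛbofono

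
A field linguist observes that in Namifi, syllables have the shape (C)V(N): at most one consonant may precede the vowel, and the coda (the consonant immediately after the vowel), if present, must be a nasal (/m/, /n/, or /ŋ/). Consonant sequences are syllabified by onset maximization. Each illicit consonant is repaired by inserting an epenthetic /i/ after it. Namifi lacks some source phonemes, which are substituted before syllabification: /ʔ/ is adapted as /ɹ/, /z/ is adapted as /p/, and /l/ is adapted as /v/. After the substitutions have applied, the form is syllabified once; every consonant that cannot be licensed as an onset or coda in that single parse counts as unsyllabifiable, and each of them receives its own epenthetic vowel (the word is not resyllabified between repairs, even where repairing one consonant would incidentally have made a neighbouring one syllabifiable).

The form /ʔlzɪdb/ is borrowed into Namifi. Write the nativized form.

Substitution: /ʔ/ → /ɹ/, /l/ → /v/, /z/ → /p/, giving /ɹvpɪdb/.
Under (C)V(N), the unsyllabifiable consonants are /ɹ/, /v/, /d/, /b/ (only a nasal (/m/, /n/, or /ŋ/) is licensed in coda position; onsets are limited to one consonant).
Each unlicensed consonant becomes the onset of a new syllable: /ɹ/ → /ɹi/, /v/ → /vi/, /d/ → /di/, /b/ → /bi/.

ɹivipɪdibi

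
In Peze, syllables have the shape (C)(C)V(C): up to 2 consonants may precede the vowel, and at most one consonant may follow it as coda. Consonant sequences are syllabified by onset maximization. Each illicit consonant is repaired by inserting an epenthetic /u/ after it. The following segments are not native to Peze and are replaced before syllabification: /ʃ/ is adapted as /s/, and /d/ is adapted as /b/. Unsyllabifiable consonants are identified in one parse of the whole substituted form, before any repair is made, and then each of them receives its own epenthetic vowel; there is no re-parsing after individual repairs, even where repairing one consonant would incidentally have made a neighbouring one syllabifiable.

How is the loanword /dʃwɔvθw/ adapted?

buswɔvθuwu

Substitution: /d/ → /b/, /ʃ/ → /s/, giving /bswɔvθw/.
The consonants /b/, /θ/, /w/ cannot be parsed into a legal (C)(C)V(C) syllable (at most one coda consonant is licensed; onsets may contain at most 2 consonants).
Inserting the epenthetic vowel yields /b/ → /bu/, /θ/ → /θu/, /w/ → /wu/.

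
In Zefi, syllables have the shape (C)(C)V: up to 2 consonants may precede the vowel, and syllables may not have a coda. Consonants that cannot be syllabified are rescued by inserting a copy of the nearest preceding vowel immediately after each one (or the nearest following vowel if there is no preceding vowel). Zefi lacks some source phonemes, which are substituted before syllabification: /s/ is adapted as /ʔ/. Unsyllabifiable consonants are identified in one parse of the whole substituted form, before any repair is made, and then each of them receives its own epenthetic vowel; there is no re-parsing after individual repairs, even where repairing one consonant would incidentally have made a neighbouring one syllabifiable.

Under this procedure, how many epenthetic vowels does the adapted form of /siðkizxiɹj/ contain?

After substitution the input is /ʔiðkizxiɹj/.
The unsyllabifiable consonants are /ɹ/, /j/; each receives one epenthetic vowel.

2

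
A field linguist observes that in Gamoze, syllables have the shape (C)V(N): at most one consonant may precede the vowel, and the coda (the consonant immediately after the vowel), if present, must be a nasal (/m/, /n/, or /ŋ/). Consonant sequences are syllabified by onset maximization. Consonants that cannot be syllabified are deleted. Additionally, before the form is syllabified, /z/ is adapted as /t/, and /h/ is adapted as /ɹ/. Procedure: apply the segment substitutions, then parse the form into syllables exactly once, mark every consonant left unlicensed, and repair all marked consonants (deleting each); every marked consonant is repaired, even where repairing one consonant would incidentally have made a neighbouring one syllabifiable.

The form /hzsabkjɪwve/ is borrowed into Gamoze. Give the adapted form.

sajɪve

Substitution: /h/ → /ɹ/, /z/ → /t/, giving /ɹtsabkjɪwve/.
The consonants /ɹ/, /t/, /b/, /k/, /w/ cannot be parsed into a legal (C)V(N) syllable (only a nasal (/m/, /n/, or /ŋ/) is licensed in coda position; onsets are limited to one consonant).
Each unlicensed consonant is deleted: /ɹ/, /t/, /b/, /k/, /w/.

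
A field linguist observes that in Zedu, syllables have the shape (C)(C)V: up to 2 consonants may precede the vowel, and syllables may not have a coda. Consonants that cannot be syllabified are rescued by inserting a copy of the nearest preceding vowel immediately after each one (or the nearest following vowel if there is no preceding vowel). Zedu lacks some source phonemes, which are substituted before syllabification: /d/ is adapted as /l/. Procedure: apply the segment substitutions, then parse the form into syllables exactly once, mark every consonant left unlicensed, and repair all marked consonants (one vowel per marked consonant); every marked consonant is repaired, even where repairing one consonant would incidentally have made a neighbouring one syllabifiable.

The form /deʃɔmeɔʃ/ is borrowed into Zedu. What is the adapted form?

Substitution: /d/ → /l/, giving /leʃɔmeɔʃ/.
Under (C)(C)V, the unsyllabifiable consonants are /ʃ/ (no codas are permitted; onsets may contain at most 2 consonants).
Each unlicensed consonant becomes the onset of a new syllable: /ʃ/ → /ʃɔ/.

leʃɔmeɔʃɔ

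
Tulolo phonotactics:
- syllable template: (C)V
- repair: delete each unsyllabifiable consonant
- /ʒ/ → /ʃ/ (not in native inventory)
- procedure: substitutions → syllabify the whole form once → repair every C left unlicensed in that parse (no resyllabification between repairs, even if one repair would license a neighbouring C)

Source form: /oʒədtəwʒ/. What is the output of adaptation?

oʃətə

Substitution: /ʒ/ → /ʃ/, giving /oʃədtəwʃ/.
Under (C)V, the unsyllabifiable consonants are /d/, /w/, /ʃ/ (no codas are permitted; onsets are limited to one consonant).
Deletion applies to /d/, /w/, /ʃ/.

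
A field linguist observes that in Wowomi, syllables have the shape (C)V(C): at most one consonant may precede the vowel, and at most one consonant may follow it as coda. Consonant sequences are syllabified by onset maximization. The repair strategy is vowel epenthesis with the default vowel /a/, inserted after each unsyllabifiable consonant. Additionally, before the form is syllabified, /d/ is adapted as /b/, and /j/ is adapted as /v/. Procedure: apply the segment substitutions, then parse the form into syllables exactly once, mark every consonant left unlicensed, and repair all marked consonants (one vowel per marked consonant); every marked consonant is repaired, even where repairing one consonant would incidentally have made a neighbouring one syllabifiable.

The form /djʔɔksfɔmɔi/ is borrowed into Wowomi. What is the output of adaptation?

Substitution: /d/ → /b/, /j/ → /v/, giving /bvʔɔksfɔmɔi/.
The consonants /b/, /v/, /s/ cannot be parsed into a legal (C)V(C) syllable (at most one coda consonant is licensed; onsets are limited to one consonant).
Inserting the epenthetic vowel yields /b/ → /ba/, /v/ → /va/, /s/ → /sa/.

bavaʔɔksafɔmɔi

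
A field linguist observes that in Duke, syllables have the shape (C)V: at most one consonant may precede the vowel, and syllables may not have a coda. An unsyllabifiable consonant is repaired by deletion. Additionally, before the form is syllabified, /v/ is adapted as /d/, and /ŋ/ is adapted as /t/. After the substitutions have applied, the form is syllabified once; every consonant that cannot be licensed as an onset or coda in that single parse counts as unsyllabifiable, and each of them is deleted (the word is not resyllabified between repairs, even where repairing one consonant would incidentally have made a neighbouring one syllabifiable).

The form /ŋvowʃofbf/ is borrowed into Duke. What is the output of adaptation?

doʃo

Substitution: /ŋ/ → /t/, /v/ → /d/, giving /tdowʃofbf/.
Syllabifying with onset maximization leaves /t/, /w/, /f/, /b/, /f/ stranded (no codas are permitted; onsets are limited to one consonant).
Each unlicensed consonant is deleted: /t/, /w/, /f/, /b/, /f/.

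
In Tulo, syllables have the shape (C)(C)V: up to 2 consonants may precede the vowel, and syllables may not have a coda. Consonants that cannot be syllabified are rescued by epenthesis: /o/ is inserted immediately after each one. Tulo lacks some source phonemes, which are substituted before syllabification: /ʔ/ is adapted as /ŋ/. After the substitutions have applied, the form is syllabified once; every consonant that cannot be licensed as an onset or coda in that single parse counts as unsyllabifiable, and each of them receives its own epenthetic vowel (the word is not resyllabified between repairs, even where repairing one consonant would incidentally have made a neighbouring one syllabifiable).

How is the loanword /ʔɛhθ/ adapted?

Substitution: /ʔ/ → /ŋ/, giving /ŋɛhθ/.
The consonants /h/, /θ/ cannot be parsed into a legal (C)(C)V syllable (no codas are permitted; onsets may contain at most 2 consonants).
Inserting the epenthetic vowel yields /h/ → /ho/, /θ/ → /θo/.

ŋɛhoθo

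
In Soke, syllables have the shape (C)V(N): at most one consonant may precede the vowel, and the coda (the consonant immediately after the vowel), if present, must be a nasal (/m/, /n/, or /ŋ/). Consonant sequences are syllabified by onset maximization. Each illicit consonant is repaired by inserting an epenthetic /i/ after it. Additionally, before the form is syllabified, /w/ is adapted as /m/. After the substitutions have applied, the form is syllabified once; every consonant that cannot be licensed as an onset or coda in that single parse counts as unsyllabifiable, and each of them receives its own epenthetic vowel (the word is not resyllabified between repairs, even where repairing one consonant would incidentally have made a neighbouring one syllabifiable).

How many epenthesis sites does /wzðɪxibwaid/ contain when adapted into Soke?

After substitution the input is /mzðɪxibmaid/.
The unsyllabifiable consonants are /m/, /z/, /b/, /d/; each receives one epenthetic vowel.

4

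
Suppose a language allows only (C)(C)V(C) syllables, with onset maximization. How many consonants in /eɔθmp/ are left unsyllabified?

Under (C)(C)V(C), the unsyllabifiable consonants are /m/, /p/ (at most one coda consonant is licensed; onsets may contain at most 2 consonants).

2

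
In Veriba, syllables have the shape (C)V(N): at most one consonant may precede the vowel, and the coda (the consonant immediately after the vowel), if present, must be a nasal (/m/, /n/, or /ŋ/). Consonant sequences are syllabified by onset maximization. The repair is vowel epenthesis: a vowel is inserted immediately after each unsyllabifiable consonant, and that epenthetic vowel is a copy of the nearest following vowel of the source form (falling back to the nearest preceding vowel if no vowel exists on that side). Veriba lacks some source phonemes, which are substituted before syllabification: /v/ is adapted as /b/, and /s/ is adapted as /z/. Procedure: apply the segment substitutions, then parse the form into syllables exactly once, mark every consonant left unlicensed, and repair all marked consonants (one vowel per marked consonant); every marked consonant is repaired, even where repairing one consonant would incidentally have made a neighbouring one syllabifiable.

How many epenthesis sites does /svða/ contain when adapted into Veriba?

2

After substitution the input is /zbða/.
The unsyllabifiable consonants are /z/, /b/; each receives one epenthetic vowel.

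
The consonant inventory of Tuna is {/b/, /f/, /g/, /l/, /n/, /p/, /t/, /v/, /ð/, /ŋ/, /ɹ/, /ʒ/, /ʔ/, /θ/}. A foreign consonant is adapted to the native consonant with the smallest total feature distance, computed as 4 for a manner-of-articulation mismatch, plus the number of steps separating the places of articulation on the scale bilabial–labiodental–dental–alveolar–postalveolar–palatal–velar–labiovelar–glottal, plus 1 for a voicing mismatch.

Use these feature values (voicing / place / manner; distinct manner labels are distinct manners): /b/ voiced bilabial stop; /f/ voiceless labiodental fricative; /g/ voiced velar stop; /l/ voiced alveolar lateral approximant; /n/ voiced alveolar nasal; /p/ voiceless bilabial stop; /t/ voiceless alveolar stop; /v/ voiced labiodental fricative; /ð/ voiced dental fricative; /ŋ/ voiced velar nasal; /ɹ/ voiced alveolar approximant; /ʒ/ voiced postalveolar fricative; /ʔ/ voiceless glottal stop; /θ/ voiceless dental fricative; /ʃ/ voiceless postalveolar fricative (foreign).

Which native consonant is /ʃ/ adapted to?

ʒ

/ʒ/ is closest: same manner (fricative), place distance 0 (postalveolar→postalveolar), voicing differs (+1); total 1. Next closest is /θ/ at distance 2.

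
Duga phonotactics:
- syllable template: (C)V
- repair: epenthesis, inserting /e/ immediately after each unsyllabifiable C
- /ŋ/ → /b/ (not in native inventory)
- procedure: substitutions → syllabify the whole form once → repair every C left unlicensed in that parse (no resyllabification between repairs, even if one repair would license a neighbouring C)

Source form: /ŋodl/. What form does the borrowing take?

Substitution: /ŋ/ → /b/, giving /bodl/.
The consonants /d/, /l/ cannot be parsed into a legal (C)V syllable (no codas are permitted; onsets are limited to one consonant).
Epenthesis after each stranded consonant: /d/ → /de/, /l/ → /le/.

bodele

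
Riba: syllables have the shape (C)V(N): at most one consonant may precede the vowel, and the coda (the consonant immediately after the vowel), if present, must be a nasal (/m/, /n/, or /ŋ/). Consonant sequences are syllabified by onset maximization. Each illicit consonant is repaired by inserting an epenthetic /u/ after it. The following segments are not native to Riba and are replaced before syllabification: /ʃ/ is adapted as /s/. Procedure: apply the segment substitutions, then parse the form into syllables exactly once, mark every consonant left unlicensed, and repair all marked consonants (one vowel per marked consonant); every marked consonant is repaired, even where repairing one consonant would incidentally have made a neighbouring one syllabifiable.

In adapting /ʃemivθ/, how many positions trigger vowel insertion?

After substitution the input is /semivθ/.
The unsyllabifiable consonants are /v/, /θ/; each receives one epenthetic vowel.

2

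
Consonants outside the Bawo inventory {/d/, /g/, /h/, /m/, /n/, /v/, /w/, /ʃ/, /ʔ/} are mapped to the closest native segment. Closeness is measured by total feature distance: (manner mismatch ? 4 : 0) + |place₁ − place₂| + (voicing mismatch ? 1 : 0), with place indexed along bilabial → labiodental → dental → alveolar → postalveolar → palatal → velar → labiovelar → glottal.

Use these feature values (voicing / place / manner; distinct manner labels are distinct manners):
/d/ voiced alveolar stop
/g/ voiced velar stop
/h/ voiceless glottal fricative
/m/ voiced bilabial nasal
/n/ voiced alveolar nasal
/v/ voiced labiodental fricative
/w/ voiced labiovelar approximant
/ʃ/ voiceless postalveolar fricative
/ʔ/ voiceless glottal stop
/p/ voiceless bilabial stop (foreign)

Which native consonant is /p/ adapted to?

d

/d/ is closest: same manner (stop), place distance 3 (bilabial→alveolar), voicing differs (+1); total 4. Next closest is /m/ at distance 5.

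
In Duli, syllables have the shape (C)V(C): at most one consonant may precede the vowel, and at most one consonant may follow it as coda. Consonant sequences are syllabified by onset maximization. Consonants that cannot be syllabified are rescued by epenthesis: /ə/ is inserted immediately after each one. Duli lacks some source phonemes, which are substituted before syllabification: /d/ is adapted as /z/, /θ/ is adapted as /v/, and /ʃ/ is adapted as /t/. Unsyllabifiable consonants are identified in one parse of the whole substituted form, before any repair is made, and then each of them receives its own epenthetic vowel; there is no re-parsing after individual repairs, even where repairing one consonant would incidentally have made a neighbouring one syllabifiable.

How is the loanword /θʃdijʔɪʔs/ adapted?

vətəzijʔɪʔsə

Substitution: /θ/ → /v/, /ʃ/ → /t/, /d/ → /z/, giving /vtzijʔɪʔs/.
Under (C)V(C), the unsyllabifiable consonants are /v/, /t/, /s/ (at most one coda consonant is licensed; onsets are limited to one consonant).
Each unlicensed consonant becomes the onset of a new syllable: /v/ → /və/, /t/ → /tə/, /s/ → /sə/.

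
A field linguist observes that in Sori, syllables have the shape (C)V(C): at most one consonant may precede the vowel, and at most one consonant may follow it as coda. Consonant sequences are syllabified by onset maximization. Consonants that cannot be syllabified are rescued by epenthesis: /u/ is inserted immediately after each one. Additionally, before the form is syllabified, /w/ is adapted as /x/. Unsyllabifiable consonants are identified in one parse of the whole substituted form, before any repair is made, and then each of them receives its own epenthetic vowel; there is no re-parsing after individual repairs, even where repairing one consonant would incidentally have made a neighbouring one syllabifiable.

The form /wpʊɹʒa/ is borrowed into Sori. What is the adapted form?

Substitution: /w/ → /x/, giving /xpʊɹʒa/.
Under (C)V(C), the unsyllabifiable consonants are /x/ (at most one coda consonant is licensed; onsets are limited to one consonant).
Inserting the epenthetic vowel yields /x/ → /xu/.

xupʊɹʒa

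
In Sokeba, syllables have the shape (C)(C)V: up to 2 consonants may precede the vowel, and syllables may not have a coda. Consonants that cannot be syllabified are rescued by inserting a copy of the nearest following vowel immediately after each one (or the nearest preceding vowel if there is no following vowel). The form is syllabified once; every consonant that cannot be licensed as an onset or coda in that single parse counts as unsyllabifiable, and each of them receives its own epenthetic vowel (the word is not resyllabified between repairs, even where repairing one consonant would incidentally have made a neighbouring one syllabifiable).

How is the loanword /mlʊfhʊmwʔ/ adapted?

mlʊfhʊmʊwʊʔʊ

Under (C)(C)V, the unsyllabifiable consonants are /m/, /w/, /ʔ/ (no codas are permitted; onsets may contain at most 2 consonants).
Each unlicensed consonant becomes the onset of a new syllable: /m/ → /mʊ/, /w/ → /wʊ/, /ʔ/ → /ʔʊ/.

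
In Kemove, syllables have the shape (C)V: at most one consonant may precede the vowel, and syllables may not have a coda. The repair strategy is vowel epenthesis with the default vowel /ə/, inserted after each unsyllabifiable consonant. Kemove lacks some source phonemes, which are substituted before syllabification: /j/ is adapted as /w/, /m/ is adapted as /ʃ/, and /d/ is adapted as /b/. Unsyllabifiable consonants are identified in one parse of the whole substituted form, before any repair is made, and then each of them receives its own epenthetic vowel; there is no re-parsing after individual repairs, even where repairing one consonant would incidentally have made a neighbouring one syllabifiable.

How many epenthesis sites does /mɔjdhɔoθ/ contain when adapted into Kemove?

3

After substitution the input is /ʃɔwbhɔoθ/.
The unsyllabifiable consonants are /w/, /b/, /θ/; each receives one epenthetic vowel.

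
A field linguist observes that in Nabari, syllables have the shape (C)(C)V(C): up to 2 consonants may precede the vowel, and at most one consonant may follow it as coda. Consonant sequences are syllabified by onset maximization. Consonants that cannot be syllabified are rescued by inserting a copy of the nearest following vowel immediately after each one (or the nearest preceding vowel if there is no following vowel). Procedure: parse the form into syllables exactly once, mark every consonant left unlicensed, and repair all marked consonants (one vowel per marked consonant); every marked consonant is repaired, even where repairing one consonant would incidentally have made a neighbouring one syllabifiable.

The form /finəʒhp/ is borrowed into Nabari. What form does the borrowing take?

Under (C)(C)V(C), the unsyllabifiable consonants are /h/, /p/ (at most one coda consonant is licensed; onsets may contain at most 2 consonants).
Epenthesis after each stranded consonant: /h/ → /hə/, /p/ → /pə/.

finəʒhəpə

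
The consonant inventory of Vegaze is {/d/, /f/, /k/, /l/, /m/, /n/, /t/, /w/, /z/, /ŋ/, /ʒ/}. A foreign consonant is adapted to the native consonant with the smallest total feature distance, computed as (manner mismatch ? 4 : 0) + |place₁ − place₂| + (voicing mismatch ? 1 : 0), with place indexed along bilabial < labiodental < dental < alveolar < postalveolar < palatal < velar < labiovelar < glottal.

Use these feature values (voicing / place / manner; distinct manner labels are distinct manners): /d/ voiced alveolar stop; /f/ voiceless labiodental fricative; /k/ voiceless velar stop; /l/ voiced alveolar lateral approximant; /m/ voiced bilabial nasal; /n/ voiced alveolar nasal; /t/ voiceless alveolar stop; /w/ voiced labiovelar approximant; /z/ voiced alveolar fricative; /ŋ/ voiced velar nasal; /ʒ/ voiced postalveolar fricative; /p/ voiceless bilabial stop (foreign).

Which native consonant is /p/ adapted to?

/t/ is closest: same manner (stop), place distance 3 (bilabial→alveolar), same voicing; total 3. Next closest is /d/ at distance 4.

t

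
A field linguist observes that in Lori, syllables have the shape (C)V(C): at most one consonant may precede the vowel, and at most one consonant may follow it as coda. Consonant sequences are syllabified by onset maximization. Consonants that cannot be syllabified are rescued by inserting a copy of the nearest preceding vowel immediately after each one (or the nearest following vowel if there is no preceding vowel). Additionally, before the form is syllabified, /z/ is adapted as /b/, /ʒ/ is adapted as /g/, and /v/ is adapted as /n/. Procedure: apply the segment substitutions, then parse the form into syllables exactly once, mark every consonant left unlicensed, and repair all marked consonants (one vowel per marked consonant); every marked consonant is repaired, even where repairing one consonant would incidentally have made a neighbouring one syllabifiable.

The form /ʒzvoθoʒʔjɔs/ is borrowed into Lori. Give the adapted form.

gobonoθogʔojɔs

Substitution: /ʒ/ → /g/, /z/ → /b/, /v/ → /n/, giving /gbnoθogʔjɔs/.
Under (C)V(C), the unsyllabifiable consonants are /g/, /b/, /ʔ/ (at most one coda consonant is licensed; onsets are limited to one consonant).
Each unlicensed consonant becomes the onset of a new syllable: /g/ → /go/, /b/ → /bo/, /ʔ/ → /ʔo/.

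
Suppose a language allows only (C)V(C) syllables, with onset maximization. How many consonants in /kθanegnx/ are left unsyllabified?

The consonants /k/, /n/, /x/ cannot be parsed into a legal (C)V(C) syllable (at most one coda consonant is licensed; onsets are limited to one consonant).

3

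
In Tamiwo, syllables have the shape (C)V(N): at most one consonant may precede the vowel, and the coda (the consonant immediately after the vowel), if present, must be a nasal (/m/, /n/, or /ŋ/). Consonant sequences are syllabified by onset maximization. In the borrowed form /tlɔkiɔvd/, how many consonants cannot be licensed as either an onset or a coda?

3

Syllabifying with onset maximization leaves /t/, /v/, /d/ stranded (only a nasal (/m/, /n/, or /ŋ/) is licensed in coda position; onsets are limited to one consonant).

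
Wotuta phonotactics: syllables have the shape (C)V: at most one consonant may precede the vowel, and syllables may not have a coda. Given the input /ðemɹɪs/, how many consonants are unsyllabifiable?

The consonants /m/, /s/ cannot be parsed into a legal (C)V syllable (no codas are permitted; onsets are limited to one consonant).

2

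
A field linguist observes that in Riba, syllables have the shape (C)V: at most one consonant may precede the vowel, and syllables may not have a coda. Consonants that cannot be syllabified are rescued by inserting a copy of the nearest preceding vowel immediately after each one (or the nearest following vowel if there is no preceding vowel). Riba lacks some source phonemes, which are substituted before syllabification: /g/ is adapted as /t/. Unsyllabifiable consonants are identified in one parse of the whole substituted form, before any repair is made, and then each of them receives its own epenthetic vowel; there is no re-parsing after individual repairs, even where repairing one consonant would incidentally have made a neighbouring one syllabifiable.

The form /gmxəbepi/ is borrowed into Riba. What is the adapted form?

təməxəbepi

Substitution: /g/ → /t/, giving /tmxəbepi/.
Under (C)V, the unsyllabifiable consonants are /t/, /m/ (no codas are permitted; onsets are limited to one consonant).
Each unlicensed consonant becomes the onset of a new syllable: /t/ → /tə/, /m/ → /mə/.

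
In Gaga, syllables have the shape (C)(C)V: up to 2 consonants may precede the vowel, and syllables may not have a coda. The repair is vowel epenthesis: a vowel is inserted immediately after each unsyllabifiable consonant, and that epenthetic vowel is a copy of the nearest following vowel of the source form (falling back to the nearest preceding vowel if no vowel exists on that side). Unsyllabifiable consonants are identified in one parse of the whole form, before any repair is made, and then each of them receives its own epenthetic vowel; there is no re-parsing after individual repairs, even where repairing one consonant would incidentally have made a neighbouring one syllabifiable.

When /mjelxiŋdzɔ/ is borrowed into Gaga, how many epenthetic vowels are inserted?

The unsyllabifiable consonants are /ŋ/; each receives one epenthetic vowel.

1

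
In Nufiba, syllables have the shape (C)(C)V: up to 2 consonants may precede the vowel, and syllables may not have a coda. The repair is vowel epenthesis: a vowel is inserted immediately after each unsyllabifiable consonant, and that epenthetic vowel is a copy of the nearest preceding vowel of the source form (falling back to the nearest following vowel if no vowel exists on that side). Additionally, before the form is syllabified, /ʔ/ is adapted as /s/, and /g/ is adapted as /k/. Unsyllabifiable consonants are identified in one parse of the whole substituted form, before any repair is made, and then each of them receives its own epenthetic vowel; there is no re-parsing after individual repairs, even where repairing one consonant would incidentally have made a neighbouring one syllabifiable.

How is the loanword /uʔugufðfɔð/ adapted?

usukufuðfɔðɔ

Substitution: /ʔ/ → /s/, /g/ → /k/, giving /usukufðfɔð/.
The consonants /f/, /ð/ cannot be parsed into a legal (C)(C)V syllable (no codas are permitted; onsets may contain at most 2 consonants).
Inserting the epenthetic vowel yields /f/ → /fu/, /ð/ → /ðɔ/.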